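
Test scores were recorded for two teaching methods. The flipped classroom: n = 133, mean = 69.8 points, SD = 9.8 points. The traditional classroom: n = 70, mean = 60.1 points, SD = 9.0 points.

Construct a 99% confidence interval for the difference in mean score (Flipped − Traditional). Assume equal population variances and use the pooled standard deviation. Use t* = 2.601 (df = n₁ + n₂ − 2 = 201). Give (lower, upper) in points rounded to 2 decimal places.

(6.04, 13.36)

Pooled variance s_p² = [132·9.8² + 69·9.0²] / (133+70−2) = 90.8770, so s_p = 9.5329.
SE_diff = s_p·√(1/n₁ + 1/n₂) = 9.5329·√(1/133 + 1/70) = 1.4077.
t* = 2.601; margin = 2.601 × 1.4077 = 3.6614.
Difference = 69.8 − 60.1 = 9.7000.
9.7000 ± 3.6614 → (6.04, 13.36).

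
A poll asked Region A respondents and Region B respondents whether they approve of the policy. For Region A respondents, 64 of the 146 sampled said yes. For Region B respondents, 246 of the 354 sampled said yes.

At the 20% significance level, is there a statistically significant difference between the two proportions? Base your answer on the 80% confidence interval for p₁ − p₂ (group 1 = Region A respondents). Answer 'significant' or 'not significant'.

p̂₁ = 64/146 = 0.4384 and p̂₂ = 246/354 = 0.6949.
SE₁ = √(p̂₁(1−p̂₁)/n₁) = √(0.4384·0.5616/146) = 0.04107; SE₂ = √(0.6949·0.3051/354) = 0.02447.
Independent samples: SE of the difference = √(SE₁² + SE₂²) = √(0.0016867449 + 0.0005987809) = 0.04781.
z* for 80% confidence is 1.282, so the margin of error is 1.282 × 0.04781 = 0.06129.
Point estimate p̂₁ − p̂₂ = 0.4384 − 0.6949 = -0.2565.
-0.2565 ± 0.06129 → (-0.31779, -0.19521).
The interval (-0.31779, -0.19521) does not contain 0, so the difference is significant.

significant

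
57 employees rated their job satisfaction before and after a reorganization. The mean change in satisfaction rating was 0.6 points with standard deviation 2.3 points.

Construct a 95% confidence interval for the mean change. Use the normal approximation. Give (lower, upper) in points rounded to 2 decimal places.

Paired design: SE = s_d/√n = 2.3/√57 = 0.3046.
z* = 1.960; margin of error = 1.960 × 0.3046 = 0.5970.
0.6 ± 0.5970 → (0.00, 1.20).

(0.00, 1.20)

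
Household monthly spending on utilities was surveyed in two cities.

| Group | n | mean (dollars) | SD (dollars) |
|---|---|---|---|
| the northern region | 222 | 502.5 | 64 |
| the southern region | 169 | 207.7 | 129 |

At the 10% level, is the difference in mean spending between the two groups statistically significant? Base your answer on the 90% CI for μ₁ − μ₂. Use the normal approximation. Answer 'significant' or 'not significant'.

Per-group SEs: s₁/√n₁ = 64/√222 = 4.2954, s₂/√n₂ = 129/√169 = 9.9231.
Unpooled SE of the difference: √(18.45046116 + 98.46791361) = 10.8129.
Margin of error = z* · SE = 1.645 × 10.8129 = 17.7872.
x̄₁ − x̄₂ = 502.5 − 207.7 = 294.8000.
CI: 294.8000 ± 17.7872 = (277.0128, 312.5872).
The interval (277.0128, 312.5872) does not contain 0, so the difference is significant.

significant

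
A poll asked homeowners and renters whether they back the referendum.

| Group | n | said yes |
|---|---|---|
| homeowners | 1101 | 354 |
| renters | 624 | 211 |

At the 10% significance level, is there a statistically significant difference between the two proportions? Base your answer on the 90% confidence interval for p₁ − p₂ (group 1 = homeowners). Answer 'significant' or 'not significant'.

not significant

First, p̂₁ = 354/1101 = 0.3215; p̂₂ = 211/624 = 0.3381.
The two standard errors are √(0.3215×0.6785/1101) = 0.01408 and √(0.3381×0.6619/624) = 0.01894.
Because the samples are independent, SE_diff = √(0.01408² + 0.01894²) = 0.02360.
Using z* = 1.645 for 90%, ME = 1.645 × 0.02360 = 0.03882.
p̂₁ − p̂₂ = -0.0166; interval -0.0166 ± 0.03882 gives (-0.05542, 0.02222).
The interval (-0.05542, 0.02222) contains 0, so the difference is not significant.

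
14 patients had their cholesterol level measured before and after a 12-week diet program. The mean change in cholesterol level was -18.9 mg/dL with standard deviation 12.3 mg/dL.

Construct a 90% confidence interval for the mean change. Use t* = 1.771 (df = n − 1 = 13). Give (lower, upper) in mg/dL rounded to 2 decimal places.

(-24.72, -13.08)

This is a matched-pairs design, so SE = s_d/√n = 12.3/√14 = 3.2873.
Margin = 1.771 × 3.2873 = 5.8218; the interval is -18.9 ± 5.8218 = (-24.72, -13.08).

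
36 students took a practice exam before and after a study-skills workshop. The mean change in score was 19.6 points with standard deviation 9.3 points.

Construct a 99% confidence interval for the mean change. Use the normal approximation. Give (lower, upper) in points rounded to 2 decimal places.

This is a matched-pairs design, so SE = s_d/√n = 9.3/√36 = 1.5500.
Margin = 2.576 × 1.5500 = 3.9928; the interval is 19.6 ± 3.9928 = (15.61, 23.59).

(15.61, 23.59)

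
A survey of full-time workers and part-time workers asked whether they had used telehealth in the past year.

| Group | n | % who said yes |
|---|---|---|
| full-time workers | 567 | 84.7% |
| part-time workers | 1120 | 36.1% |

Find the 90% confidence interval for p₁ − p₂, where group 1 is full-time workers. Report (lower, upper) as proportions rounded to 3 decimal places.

(0.452, 0.520)

SE₁ = √(p̂₁(1−p̂₁)/n₁) = √(0.8470·0.1530/567) = 0.01512; SE₂ = √(0.3610·0.6390/1120) = 0.01435.
Independent samples: SE of the difference = √(SE₁² + SE₂²) = √(0.0002286144 + 0.0002059225) = 0.02085.
z* for 90% confidence is 1.645, so the margin of error is 1.645 × 0.02085 = 0.03430.
Point estimate p̂₁ − p̂₂ = 0.8470 − 0.3610 = 0.4860.
0.4860 ± 0.03430 → (0.452, 0.520).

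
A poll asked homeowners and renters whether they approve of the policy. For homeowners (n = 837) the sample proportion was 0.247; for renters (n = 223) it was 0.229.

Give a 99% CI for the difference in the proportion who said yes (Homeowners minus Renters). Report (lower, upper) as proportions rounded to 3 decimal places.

SE₁ = √(p̂₁(1−p̂₁)/n₁) = √(0.2470·0.7530/837) = 0.01491; SE₂ = √(0.2290·0.7710/223) = 0.02814.
Independent samples: SE of the difference = √(SE₁² + SE₂²) = √(0.0002223081 + 0.0007918596) = 0.03185.
z* for 99% confidence is 2.576, so the margin of error is 2.576 × 0.03185 = 0.08205.
Point estimate p̂₁ − p̂₂ = 0.2470 − 0.2290 = 0.0180.
0.0180 ± 0.08205 → (-0.064, 0.100).

(-0.064, 0.100)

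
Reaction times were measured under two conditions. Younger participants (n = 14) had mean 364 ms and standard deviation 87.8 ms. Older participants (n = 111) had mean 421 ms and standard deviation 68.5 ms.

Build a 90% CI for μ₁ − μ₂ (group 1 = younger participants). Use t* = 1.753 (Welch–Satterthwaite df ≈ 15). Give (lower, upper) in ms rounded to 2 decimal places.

Standard errors of each mean: 87.8/√14 = 23.4655 and 68.5/√111 = 6.5017.
SE(x̄₁ − x̄₂) = √(23.4655² + 6.5017²) = 24.3496 for independent samples with unequal variances.
With t* = 1.753, the margin is 1.753 × 24.3496 = 42.6848.
x̄₁ − x̄₂ = 364 − 421 = -57.0000; the interval is -57.0000 ± 42.6848 = (-99.68, -14.32).

(-99.68, -14.32)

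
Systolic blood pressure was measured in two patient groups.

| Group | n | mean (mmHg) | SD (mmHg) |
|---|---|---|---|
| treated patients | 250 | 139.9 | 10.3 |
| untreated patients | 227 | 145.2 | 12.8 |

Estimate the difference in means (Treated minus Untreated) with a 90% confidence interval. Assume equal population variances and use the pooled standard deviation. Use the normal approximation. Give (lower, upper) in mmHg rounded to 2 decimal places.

(-7.04, -3.56)

s_p = √[((n₁−1)s₁² + (n₂−1)s₂²)/(n₁+n₂−2)] = √[(249·10.3² + 226·12.8²)/475] = 11.5571.
SE = 11.5571·√(1/250 + 1/227) = 1.0596.
With z* = 1.645, margin = 1.645 × 1.0596 = 1.7430.
x̄₁ − x̄₂ = 139.9 − 145.2 = -5.3000; interval -5.3000 ± 1.7430 = (-7.04, -3.56).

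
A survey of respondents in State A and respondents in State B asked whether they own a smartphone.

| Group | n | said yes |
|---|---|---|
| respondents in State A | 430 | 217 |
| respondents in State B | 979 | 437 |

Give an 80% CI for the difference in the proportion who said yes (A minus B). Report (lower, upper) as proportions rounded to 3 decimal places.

Sample proportions: 217/430 = 0.5047, 437/979 = 0.4464.
Each SE is √(p̂(1−p̂)/n): √(0.5047·0.4953/430) = 0.02411 and √(0.4464·0.5536/979) = 0.01589.
SE(p̂₁ − p̂₂) = √(SE₁² + SE₂²) = √(0.0005812921 + 0.0002524921) = 0.02888, since the two samples are independent.
At 80% confidence z* = 1.282; margin = 1.282 × 0.02888 = 0.03702.
The difference is 0.5047 − 0.4464 = 0.0583, so the interval is 0.0583 ± 0.03702 = (0.021, 0.095).

(0.021, 0.095)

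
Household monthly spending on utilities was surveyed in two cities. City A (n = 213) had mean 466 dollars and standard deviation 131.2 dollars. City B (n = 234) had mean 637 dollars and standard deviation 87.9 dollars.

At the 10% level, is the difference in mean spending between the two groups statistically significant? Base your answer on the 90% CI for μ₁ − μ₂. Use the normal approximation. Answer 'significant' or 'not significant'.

significant

Standard errors of each mean: 131.2/√213 = 8.9897 and 87.9/√234 = 5.7462.
SE(x̄₁ − x̄₂) = √(8.9897² + 5.7462²) = 10.6693 for independent samples with unequal variances.
With z* = 1.645, the margin is 1.645 × 10.6693 = 17.5510.
x̄₁ − x̄₂ = 466 − 637 = -171.0000; the interval is -171.0000 ± 17.5510 = (-188.5510, -153.4490).
The interval (-188.5510, -153.4490) does not contain 0, so the difference is significant.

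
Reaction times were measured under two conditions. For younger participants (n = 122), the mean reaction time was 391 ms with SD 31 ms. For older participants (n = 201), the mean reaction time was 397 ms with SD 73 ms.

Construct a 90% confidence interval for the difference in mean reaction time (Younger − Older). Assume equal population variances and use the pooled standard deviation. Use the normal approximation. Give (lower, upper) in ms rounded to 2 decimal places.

s_p = √[((n₁−1)s₁² + (n₂−1)s₂²)/(n₁+n₂−2)] = √[(121·31² + 200·73²)/321] = 60.6836.
SE = 60.6836·√(1/122 + 1/201) = 6.9646.
With z* = 1.645, margin = 1.645 × 6.9646 = 11.4568.
x̄₁ − x̄₂ = 391 − 397 = -6.0000; interval -6.0000 ± 11.4568 = (-17.46, 5.46).

(-17.46, 5.46)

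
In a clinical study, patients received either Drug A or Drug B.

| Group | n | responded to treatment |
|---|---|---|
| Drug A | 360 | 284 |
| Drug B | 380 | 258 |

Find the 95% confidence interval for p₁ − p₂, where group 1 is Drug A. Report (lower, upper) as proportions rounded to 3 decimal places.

Sample proportions: 284/360 = 0.7889, 258/380 = 0.6789.
Each SE is √(p̂(1−p̂)/n): √(0.7889·0.2111/360) = 0.02151 and √(0.6789·0.3211/380) = 0.02395.
SE(p̂₁ − p̂₂) = √(SE₁² + SE₂²) = √(0.0004626801 + 0.0005736025) = 0.03219, since the two samples are independent.
At 95% confidence z* = 1.960; margin = 1.960 × 0.03219 = 0.06309.
The difference is 0.7889 − 0.6789 = 0.1100, so the interval is 0.1100 ± 0.06309 = (0.047, 0.173).

(0.047, 0.173)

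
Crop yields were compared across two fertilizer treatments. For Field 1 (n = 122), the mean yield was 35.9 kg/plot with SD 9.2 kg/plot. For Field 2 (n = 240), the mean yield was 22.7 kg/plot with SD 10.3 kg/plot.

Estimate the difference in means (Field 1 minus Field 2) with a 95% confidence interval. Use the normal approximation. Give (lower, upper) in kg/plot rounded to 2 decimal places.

(11.11, 15.29)

Standard errors of each mean: 9.2/√122 = 0.8329 and 10.3/√240 = 0.6649.
SE(x̄₁ − x̄₂) = √(0.8329² + 0.6649²) = 1.0657 for independent samples with unequal variances.
With z* = 1.960, the margin is 1.960 × 1.0657 = 2.0888.
x̄₁ − x̄₂ = 35.9 − 22.7 = 13.2000; the interval is 13.2000 ± 2.0888 = (11.11, 15.29).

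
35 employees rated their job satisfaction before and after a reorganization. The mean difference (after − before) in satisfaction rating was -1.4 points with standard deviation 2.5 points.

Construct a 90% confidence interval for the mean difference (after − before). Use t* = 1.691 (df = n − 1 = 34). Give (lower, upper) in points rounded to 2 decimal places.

This is a matched-pairs design, so SE = s_d/√n = 2.5/√35 = 0.4226.
Margin = 1.691 × 0.4226 = 0.7146; the interval is -1.4 ± 0.7146 = (-2.11, -0.69).

(-2.11, -0.69)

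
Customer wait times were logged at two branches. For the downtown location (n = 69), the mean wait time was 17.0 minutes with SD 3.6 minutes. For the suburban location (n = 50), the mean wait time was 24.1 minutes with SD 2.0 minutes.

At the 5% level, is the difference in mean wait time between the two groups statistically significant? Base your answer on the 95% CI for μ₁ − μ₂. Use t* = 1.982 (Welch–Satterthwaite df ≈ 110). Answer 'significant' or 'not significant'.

significant

Standard errors of each mean: 3.6/√69 = 0.4334 and 2.0/√50 = 0.2828.
SE(x̄₁ − x̄₂) = √(0.4334² + 0.2828²) = 0.5175 for independent samples with unequal variances.
With t* = 1.982, the margin is 1.982 × 0.5175 = 1.0257.
x̄₁ − x̄₂ = 17.0 − 24.1 = -7.1000; the interval is -7.1000 ± 1.0257 = (-8.1257, -6.0743).
The interval (-8.1257, -6.0743) does not contain 0, so the difference is significant.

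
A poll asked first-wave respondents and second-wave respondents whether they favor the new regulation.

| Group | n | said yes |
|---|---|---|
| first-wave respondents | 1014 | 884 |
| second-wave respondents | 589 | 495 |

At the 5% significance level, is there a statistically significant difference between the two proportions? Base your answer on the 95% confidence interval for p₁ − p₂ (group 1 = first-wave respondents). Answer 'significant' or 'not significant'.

First, p̂₁ = 884/1014 = 0.8718; p̂₂ = 495/589 = 0.8404.
The two standard errors are √(0.8718×0.1282/1014) = 0.01050 and √(0.8404×0.1596/589) = 0.01509.
Because the samples are independent, SE_diff = √(0.01050² + 0.01509²) = 0.01838.
Using z* = 1.960 for 95%, ME = 1.960 × 0.01838 = 0.03602.
p̂₁ − p̂₂ = 0.0314; interval 0.0314 ± 0.03602 gives (-0.00462, 0.06742).
The interval (-0.00462, 0.06742) contains 0, so the difference is not significant.

not significant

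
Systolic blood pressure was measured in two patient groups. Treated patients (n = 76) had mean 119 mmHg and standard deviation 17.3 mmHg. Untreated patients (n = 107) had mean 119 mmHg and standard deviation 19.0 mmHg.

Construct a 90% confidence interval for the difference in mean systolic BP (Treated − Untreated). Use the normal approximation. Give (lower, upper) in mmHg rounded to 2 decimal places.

(-4.45, 4.45)

Standard errors of each mean: 17.3/√76 = 1.9844 and 19.0/√107 = 1.8368.
SE(x̄₁ − x̄₂) = √(1.9844² + 1.8368²) = 2.7040 for independent samples with unequal variances.
With z* = 1.645, the margin is 1.645 × 2.7040 = 4.4481.
x̄₁ − x̄₂ = 119 − 119 = 0.0000; the interval is 0.0000 ± 4.4481 = (-4.45, 4.45).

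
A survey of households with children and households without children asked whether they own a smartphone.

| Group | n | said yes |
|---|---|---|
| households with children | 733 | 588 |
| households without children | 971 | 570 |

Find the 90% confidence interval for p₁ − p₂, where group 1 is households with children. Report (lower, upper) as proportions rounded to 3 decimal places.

p̂₁ = 588/733 = 0.8022 and p̂₂ = 570/971 = 0.5870.
SE₁ = √(p̂₁(1−p̂₁)/n₁) = √(0.8022·0.1978/733) = 0.01471; SE₂ = √(0.5870·0.4130/971) = 0.01580.
Independent samples: SE of the difference = √(SE₁² + SE₂²) = √(0.0002163841 + 0.00024964) = 0.02159.
z* for 90% confidence is 1.645, so the margin of error is 1.645 × 0.02159 = 0.03552.
Point estimate p̂₁ − p̂₂ = 0.8022 − 0.5870 = 0.2152.
0.2152 ± 0.03552 → (0.180, 0.251).

(0.180, 0.251)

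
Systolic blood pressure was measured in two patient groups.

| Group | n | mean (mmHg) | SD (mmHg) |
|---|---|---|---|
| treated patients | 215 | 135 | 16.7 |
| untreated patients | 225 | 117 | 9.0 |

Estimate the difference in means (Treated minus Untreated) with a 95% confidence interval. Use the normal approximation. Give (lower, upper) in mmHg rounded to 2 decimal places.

(15.48, 20.52)

SE₁ = s₁/√n₁ = 16.7/√215 = 1.1389; SE₂ = 9.0/√225 = 0.6000.
Independent samples, unequal variances: SE_diff = √(SE₁² + SE₂²) = √(1.29709321 + 0.36) = 1.2873.
z* = 1.960, so margin of error = 1.960 × 1.2873 = 2.5231.
Difference in means = 135 − 117 = 18.0000.
18.0000 ± 2.5231 → (15.48, 20.52).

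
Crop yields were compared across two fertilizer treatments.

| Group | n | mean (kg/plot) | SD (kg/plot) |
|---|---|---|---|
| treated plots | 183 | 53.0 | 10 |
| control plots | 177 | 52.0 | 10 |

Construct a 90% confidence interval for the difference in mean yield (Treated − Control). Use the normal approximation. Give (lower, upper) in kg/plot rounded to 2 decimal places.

(-0.73, 2.73)

Per-group SEs: s₁/√n₁ = 10/√183 = 0.7392, s₂/√n₂ = 10/√177 = 0.7516.
Unpooled SE of the difference: √(0.54641664 + 0.56490256) = 1.0542.
Margin of error = z* · SE = 1.645 × 1.0542 = 1.7342.
x̄₁ − x̄₂ = 53.0 − 52.0 = 1.0000.
CI: 1.0000 ± 1.7342 = (-0.73, 2.73).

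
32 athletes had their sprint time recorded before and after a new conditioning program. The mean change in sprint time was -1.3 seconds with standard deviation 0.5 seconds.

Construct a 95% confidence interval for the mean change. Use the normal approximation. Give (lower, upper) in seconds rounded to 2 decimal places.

(-1.47, -1.13)

This is a matched-pairs design, so SE = s_d/√n = 0.5/√32 = 0.0884.
Margin = 1.960 × 0.0884 = 0.1733; the interval is -1.3 ± 0.1733 = (-1.47, -1.13).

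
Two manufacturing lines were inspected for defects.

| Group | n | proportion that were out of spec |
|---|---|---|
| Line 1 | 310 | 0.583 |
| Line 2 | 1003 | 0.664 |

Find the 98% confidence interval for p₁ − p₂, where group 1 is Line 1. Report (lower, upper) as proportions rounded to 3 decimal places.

(-0.155, -0.007)

The two standard errors are √(0.5830×0.4170/310) = 0.02800 and √(0.6640×0.3360/1003) = 0.01491.
Because the samples are independent, SE_diff = √(0.02800² + 0.01491²) = 0.03172.
Using z* = 2.326 for 98%, ME = 2.326 × 0.03172 = 0.07378.
p̂₁ − p̂₂ = -0.0810; interval -0.0810 ± 0.07378 gives (-0.155, -0.007).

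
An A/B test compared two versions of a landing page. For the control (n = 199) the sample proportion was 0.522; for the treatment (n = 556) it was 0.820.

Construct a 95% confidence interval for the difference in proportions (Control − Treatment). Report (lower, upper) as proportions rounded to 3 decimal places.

(-0.374, -0.222)

SE₁ = √(p̂₁(1−p̂₁)/n₁) = √(0.5220·0.4780/199) = 0.03541; SE₂ = √(0.8200·0.1800/556) = 0.01629.
Independent samples: SE of the difference = √(SE₁² + SE₂²) = √(0.0012538681 + 0.0002653641) = 0.03898.
z* for 95% confidence is 1.960, so the margin of error is 1.960 × 0.03898 = 0.07640.
Point estimate p̂₁ − p̂₂ = 0.5220 − 0.8200 = -0.2980.
-0.2980 ± 0.07640 → (-0.374, -0.222).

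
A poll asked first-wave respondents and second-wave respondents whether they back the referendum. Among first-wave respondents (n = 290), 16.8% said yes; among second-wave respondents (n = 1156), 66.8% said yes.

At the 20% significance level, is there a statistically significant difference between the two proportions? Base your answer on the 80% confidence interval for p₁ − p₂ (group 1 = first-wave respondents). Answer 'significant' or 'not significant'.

SE₁ = √(p̂₁(1−p̂₁)/n₁) = √(0.1680·0.8320/290) = 0.02195; SE₂ = √(0.6680·0.3320/1156) = 0.01385.
Independent samples: SE of the difference = √(SE₁² + SE₂²) = √(0.0004818025 + 0.0001918225) = 0.02595.
z* for 80% confidence is 1.282, so the margin of error is 1.282 × 0.02595 = 0.03327.
Point estimate p̂₁ − p̂₂ = 0.1680 − 0.6680 = -0.5000.
-0.5000 ± 0.03327 → (-0.53327, -0.46673).
The interval (-0.53327, -0.46673) does not contain 0, so the difference is significant.

significant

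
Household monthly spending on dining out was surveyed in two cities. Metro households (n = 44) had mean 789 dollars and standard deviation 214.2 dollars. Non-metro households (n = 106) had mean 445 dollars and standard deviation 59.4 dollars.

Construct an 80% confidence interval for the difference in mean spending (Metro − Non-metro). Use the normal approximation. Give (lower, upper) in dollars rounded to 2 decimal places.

(301.95, 386.05)

Standard errors of each mean: 214.2/√44 = 32.2919 and 59.4/√106 = 5.7694.
SE(x̄₁ − x̄₂) = √(32.2919² + 5.7694²) = 32.8032 for independent samples with unequal variances.
With z* = 1.282, the margin is 1.282 × 32.8032 = 42.0537.
x̄₁ − x̄₂ = 789 − 445 = 344.0000; the interval is 344.0000 ± 42.0537 = (301.95, 386.05).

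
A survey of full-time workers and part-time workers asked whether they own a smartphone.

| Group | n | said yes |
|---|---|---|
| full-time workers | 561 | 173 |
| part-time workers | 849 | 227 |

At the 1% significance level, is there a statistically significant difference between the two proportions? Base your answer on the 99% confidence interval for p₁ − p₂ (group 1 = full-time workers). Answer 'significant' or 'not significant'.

not significant

Sample proportions: 173/561 = 0.3084, 227/849 = 0.2674.
Each SE is √(p̂(1−p̂)/n): √(0.3084·0.6916/561) = 0.01950 and √(0.2674·0.7326/849) = 0.01519.
SE(p̂₁ − p̂₂) = √(SE₁² + SE₂²) = √(0.00038025 + 0.0002307361) = 0.02472, since the two samples are independent.
At 99% confidence z* = 2.576; margin = 2.576 × 0.02472 = 0.06368.
The difference is 0.3084 − 0.2674 = 0.0410, so the interval is 0.0410 ± 0.06368 = (-0.02268, 0.10468).
The interval (-0.02268, 0.10468) contains 0, so the difference is not significant.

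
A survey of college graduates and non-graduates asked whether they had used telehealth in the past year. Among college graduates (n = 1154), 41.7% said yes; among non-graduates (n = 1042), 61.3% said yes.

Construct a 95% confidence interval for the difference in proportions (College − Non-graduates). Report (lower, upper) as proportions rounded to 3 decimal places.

(-0.237, -0.155)

Each SE is √(p̂(1−p̂)/n): √(0.4170·0.5830/1154) = 0.01451 and √(0.6130·0.3870/1042) = 0.01509.
SE(p̂₁ − p̂₂) = √(SE₁² + SE₂²) = √(0.0002105401 + 0.0002277081) = 0.02093, since the two samples are independent.
At 95% confidence z* = 1.960; margin = 1.960 × 0.02093 = 0.04102.
The difference is 0.4170 − 0.6130 = -0.1960, so the interval is -0.1960 ± 0.04102 = (-0.237, -0.155).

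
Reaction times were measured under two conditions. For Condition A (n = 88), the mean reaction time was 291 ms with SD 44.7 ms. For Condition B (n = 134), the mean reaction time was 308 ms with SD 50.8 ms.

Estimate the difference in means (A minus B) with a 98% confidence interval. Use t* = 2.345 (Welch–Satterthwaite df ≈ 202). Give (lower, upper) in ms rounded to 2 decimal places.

(-32.19, -1.81)

SE₁ = s₁/√n₁ = 44.7/√88 = 4.7650; SE₂ = 50.8/√134 = 4.3885.
Independent samples, unequal variances: SE_diff = √(SE₁² + SE₂²) = √(22.705225 + 19.25893225) = 6.4780.
t* = 2.345, so margin of error = 2.345 × 6.4780 = 15.1909.
Difference in means = 291 − 308 = -17.0000.
-17.0000 ± 15.1909 → (-32.19, -1.81).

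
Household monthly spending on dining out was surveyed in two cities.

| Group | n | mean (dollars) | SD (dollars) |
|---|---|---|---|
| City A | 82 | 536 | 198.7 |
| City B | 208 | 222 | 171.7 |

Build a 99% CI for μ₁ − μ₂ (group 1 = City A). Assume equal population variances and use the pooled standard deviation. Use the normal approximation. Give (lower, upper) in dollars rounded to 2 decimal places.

(253.64, 374.36)

s_p = √[((n₁−1)s₁² + (n₂−1)s₂²)/(n₁+n₂−2)] = √[(81·198.7² + 207·171.7²)/288] = 179.7042.
SE = 179.7042·√(1/82 + 1/208) = 23.4325.
With z* = 2.576, margin = 2.576 × 23.4325 = 60.3621.
x̄₁ − x̄₂ = 536 − 222 = 314.0000; interval 314.0000 ± 60.3621 = (253.64, 374.36).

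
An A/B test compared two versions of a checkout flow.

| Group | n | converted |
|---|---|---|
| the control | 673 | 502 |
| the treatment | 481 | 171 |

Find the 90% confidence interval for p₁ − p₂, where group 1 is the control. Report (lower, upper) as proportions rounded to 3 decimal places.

p̂₁ = 502/673 = 0.7459 and p̂₂ = 171/481 = 0.3555.
SE₁ = √(p̂₁(1−p̂₁)/n₁) = √(0.7459·0.2541/673) = 0.01678; SE₂ = √(0.3555·0.6445/481) = 0.02183.
Independent samples: SE of the difference = √(SE₁² + SE₂²) = √(0.0002815684 + 0.0004765489) = 0.02753.
z* for 90% confidence is 1.645, so the margin of error is 1.645 × 0.02753 = 0.04529.
Point estimate p̂₁ − p̂₂ = 0.7459 − 0.3555 = 0.3904.
0.3904 ± 0.04529 → (0.345, 0.436).

(0.345, 0.436)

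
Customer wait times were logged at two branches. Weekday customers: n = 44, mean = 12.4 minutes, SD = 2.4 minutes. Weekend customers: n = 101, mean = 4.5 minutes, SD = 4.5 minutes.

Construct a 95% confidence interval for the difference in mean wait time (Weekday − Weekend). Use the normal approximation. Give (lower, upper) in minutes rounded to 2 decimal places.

SE₁ = s₁/√n₁ = 2.4/√44 = 0.3618; SE₂ = 4.5/√101 = 0.4478.
Independent samples, unequal variances: SE_diff = √(SE₁² + SE₂²) = √(0.13089924 + 0.20052484) = 0.5757.
z* = 1.960, so margin of error = 1.960 × 0.5757 = 1.1284.
Difference in means = 12.4 − 4.5 = 7.9000.
7.9000 ± 1.1284 → (6.77, 9.03).

(6.77, 9.03)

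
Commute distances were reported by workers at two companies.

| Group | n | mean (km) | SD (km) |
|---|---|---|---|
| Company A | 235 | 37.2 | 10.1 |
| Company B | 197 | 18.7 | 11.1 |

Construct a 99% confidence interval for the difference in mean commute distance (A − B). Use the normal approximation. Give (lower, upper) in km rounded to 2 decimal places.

Per-group SEs: s₁/√n₁ = 10.1/√235 = 0.6589, s₂/√n₂ = 11.1/√197 = 0.7908.
Unpooled SE of the difference: √(0.43414921 + 0.62536464) = 1.0293.
Margin of error = z* · SE = 2.576 × 1.0293 = 2.6515.
x̄₁ − x̄₂ = 37.2 − 18.7 = 18.5000.
CI: 18.5000 ± 2.6515 = (15.85, 21.15).

(15.85, 21.15)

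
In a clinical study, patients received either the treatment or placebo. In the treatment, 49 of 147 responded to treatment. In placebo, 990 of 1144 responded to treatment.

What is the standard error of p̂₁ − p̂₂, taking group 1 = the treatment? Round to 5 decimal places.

First, p̂₁ = 49/147 = 0.3333; p̂₂ = 990/1144 = 0.8654.
The two standard errors are √(0.3333×0.6667/147) = 0.03888 and √(0.8654×0.1346/1144) = 0.01009.
Because the samples are independent, SE_diff = √(0.03888² + 0.01009²) = 0.04017.

0.04017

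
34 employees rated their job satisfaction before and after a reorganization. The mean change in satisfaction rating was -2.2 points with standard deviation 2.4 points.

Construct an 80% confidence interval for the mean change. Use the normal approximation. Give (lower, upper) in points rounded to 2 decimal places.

(-2.73, -1.67)

This is a matched-pairs design, so SE = s_d/√n = 2.4/√34 = 0.4116.
Margin = 1.282 × 0.4116 = 0.5277; the interval is -2.2 ± 0.5277 = (-2.73, -1.67).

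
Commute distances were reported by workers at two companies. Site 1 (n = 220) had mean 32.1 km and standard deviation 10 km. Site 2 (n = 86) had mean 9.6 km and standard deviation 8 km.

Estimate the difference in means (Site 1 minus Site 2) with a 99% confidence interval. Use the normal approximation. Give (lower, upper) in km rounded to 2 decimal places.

Standard errors of each mean: 10/√220 = 0.6742 and 8/√86 = 0.8627.
SE(x̄₁ − x̄₂) = √(0.6742² + 0.8627²) = 1.0949 for independent samples with unequal variances.
With z* = 2.576, the margin is 2.576 × 1.0949 = 2.8205.
x̄₁ − x̄₂ = 32.1 − 9.6 = 22.5000; the interval is 22.5000 ± 2.8205 = (19.68, 25.32).

(19.68, 25.32)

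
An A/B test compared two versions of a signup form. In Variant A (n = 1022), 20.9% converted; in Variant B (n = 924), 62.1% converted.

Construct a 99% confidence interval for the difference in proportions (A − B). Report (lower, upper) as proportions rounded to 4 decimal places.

SE₁ = √(p̂₁(1−p̂₁)/n₁) = √(0.2090·0.7910/1022) = 0.01272; SE₂ = √(0.6210·0.3790/924) = 0.01596.
Independent samples: SE of the difference = √(SE₁² + SE₂²) = √(0.0001617984 + 0.0002547216) = 0.02041.
z* for 99% confidence is 2.576, so the margin of error is 2.576 × 0.02041 = 0.05258.
Point estimate p̂₁ − p̂₂ = 0.2090 − 0.6210 = -0.4120.
-0.4120 ± 0.05258 → (-0.4646, -0.3594).

(-0.4646, -0.3594)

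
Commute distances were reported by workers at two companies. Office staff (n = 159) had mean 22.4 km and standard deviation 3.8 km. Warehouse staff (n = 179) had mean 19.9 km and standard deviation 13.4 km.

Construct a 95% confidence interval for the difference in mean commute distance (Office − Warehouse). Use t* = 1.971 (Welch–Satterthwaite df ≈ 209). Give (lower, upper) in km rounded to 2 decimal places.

(0.44, 4.56)

SE₁ = s₁/√n₁ = 3.8/√159 = 0.3014; SE₂ = 13.4/√179 = 1.0016.
Independent samples, unequal variances: SE_diff = √(SE₁² + SE₂²) = √(0.09084196 + 1.00320256) = 1.0460.
t* = 1.971, so margin of error = 1.971 × 1.0460 = 2.0617.
Difference in means = 22.4 − 19.9 = 2.5000.
2.5000 ± 2.0617 → (0.44, 4.56).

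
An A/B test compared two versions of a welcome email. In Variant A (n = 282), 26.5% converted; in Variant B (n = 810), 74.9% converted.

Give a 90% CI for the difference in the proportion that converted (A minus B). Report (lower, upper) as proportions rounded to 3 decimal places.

SE₁ = √(p̂₁(1−p̂₁)/n₁) = √(0.2650·0.7350/282) = 0.02628; SE₂ = √(0.7490·0.2510/810) = 0.01523.
Independent samples: SE of the difference = √(SE₁² + SE₂²) = √(0.0006906384 + 0.0002319529) = 0.03037.
z* for 90% confidence is 1.645, so the margin of error is 1.645 × 0.03037 = 0.04996.
Point estimate p̂₁ − p̂₂ = 0.2650 − 0.7490 = -0.4840.
-0.4840 ± 0.04996 → (-0.534, -0.434).

(-0.534, -0.434)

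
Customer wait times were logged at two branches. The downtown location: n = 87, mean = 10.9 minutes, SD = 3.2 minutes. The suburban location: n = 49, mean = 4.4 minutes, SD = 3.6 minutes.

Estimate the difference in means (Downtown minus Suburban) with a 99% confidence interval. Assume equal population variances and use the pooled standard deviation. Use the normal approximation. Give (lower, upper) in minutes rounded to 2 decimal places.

(4.96, 8.04)

s_p = √[((n₁−1)s₁² + (n₂−1)s₂²)/(n₁+n₂−2)] = √[(86·3.2² + 48·3.6²)/134] = 3.3488.
SE = 3.3488·√(1/87 + 1/49) = 0.5981.
With z* = 2.576, margin = 2.576 × 0.5981 = 1.5407.
x̄₁ − x̄₂ = 10.9 − 4.4 = 6.5000; interval 6.5000 ± 1.5407 = (4.96, 8.04).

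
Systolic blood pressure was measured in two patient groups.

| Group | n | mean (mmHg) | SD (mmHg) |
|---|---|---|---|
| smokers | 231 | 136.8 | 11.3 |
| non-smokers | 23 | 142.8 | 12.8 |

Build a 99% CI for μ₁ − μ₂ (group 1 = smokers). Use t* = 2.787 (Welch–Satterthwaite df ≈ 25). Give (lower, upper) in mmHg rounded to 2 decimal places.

SE₁ = s₁/√n₁ = 11.3/√231 = 0.7435; SE₂ = 12.8/√23 = 2.6690.
Independent samples, unequal variances: SE_diff = √(SE₁² + SE₂²) = √(0.55279225 + 7.123561) = 2.7706.
t* = 2.787, so margin of error = 2.787 × 2.7706 = 7.7217.
Difference in means = 136.8 − 142.8 = -6.0000.
-6.0000 ± 7.7217 → (-13.72, 1.72).

(-13.72, 1.72)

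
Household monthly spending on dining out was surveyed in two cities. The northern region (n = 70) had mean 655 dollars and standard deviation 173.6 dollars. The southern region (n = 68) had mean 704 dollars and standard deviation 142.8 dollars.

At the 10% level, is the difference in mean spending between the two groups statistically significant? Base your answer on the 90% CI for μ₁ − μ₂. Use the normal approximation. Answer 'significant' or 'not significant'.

SE₁ = s₁/√n₁ = 173.6/√70 = 20.7492; SE₂ = 142.8/√68 = 17.3170.
Independent samples, unequal variances: SE_diff = √(SE₁² + SE₂²) = √(430.52930064 + 299.878489) = 27.0261.
z* = 1.645, so margin of error = 1.645 × 27.0261 = 44.4579.
Difference in means = 655 − 704 = -49.0000.
-49.0000 ± 44.4579 → (-93.4579, -4.5421).
The interval (-93.4579, -4.5421) does not contain 0, so the difference is significant.

significant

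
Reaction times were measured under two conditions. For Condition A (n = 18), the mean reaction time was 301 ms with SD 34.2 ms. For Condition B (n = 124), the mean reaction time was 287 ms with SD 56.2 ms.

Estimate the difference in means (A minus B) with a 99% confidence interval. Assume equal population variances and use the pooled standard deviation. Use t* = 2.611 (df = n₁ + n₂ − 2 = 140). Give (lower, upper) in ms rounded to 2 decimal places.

Pooled variance s_p² = [17·34.2² + 123·56.2²] / (18+124−2) = 2916.9429, so s_p = 54.0087.
SE_diff = s_p·√(1/n₁ + 1/n₂) = 54.0087·√(1/18 + 1/124) = 13.6226.
t* = 2.611; margin = 2.611 × 13.6226 = 35.5686.
Difference = 301 − 287 = 14.0000.
14.0000 ± 35.5686 → (-21.57, 49.57).

(-21.57, 49.57)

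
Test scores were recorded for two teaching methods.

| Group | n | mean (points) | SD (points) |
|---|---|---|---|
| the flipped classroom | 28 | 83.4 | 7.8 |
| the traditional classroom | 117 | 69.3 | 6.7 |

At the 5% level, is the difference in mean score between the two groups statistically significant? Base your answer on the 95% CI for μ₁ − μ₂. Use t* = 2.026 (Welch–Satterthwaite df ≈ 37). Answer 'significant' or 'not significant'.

significant

SE₁ = s₁/√n₁ = 7.8/√28 = 1.4741; SE₂ = 6.7/√117 = 0.6194.
Independent samples, unequal variances: SE_diff = √(SE₁² + SE₂²) = √(2.17297081 + 0.38365636) = 1.5989.
t* = 2.026, so margin of error = 2.026 × 1.5989 = 3.2394.
Difference in means = 83.4 − 69.3 = 14.1000.
14.1000 ± 3.2394 → (10.8606, 17.3394).
The interval (10.8606, 17.3394) does not contain 0, so the difference is significant.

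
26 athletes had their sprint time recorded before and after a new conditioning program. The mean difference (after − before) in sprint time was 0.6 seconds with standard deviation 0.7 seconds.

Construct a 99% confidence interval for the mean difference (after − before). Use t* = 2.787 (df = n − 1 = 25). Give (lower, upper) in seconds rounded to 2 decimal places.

(0.22, 0.98)

Paired design: SE = s_d/√n = 0.7/√26 = 0.1373.
t* = 2.787; margin of error = 2.787 × 0.1373 = 0.3827.
0.6 ± 0.3827 → (0.22, 0.98).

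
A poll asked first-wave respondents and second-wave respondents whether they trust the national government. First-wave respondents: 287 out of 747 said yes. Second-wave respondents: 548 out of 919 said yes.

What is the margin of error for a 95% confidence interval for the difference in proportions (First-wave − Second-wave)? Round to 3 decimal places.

Sample proportions: 287/747 = 0.3842, 548/919 = 0.5963.
Each SE is √(p̂(1−p̂)/n): √(0.3842·0.6158/747) = 0.01780 and √(0.5963·0.4037/919) = 0.01618.
SE(p̂₁ − p̂₂) = √(SE₁² + SE₂²) = √(0.00031684 + 0.0002617924) = 0.02405, since the two samples are independent.
At 95% confidence z* = 1.960; margin = 1.960 × 0.02405 = 0.04714.

0.047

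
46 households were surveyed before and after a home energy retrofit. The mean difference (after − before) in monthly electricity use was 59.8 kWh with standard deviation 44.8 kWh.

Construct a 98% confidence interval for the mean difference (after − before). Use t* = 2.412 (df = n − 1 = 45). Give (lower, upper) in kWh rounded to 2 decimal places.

This is a matched-pairs design, so SE = s_d/√n = 44.8/√46 = 6.6054.
Margin = 2.412 × 6.6054 = 15.9322; the interval is 59.8 ± 15.9322 = (43.87, 75.73).

(43.87, 75.73)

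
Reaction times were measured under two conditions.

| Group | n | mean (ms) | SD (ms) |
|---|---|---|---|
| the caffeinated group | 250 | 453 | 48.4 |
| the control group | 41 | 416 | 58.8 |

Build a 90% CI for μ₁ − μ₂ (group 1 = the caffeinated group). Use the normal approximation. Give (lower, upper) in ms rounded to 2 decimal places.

(21.08, 52.92)

Per-group SEs: s₁/√n₁ = 48.4/√250 = 3.0611, s₂/√n₂ = 58.8/√41 = 9.1830.
Unpooled SE of the difference: √(9.37033321 + 84.327489) = 9.6798.
Margin of error = z* · SE = 1.645 × 9.6798 = 15.9233.
x̄₁ − x̄₂ = 453 − 416 = 37.0000.
CI: 37.0000 ± 15.9233 = (21.08, 52.92).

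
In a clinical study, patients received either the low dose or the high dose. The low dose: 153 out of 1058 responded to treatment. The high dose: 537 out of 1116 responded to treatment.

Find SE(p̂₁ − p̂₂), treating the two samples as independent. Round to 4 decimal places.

Sample proportions: 153/1058 = 0.1446, 537/1116 = 0.4812.
Each SE is √(p̂(1−p̂)/n): √(0.1446·0.8554/1058) = 0.01081 and √(0.4812·0.5188/1116) = 0.01496.
SE(p̂₁ − p̂₂) = √(SE₁² + SE₂²) = √(0.0001168561 + 0.0002238016) = 0.01846, since the two samples are independent.

0.0185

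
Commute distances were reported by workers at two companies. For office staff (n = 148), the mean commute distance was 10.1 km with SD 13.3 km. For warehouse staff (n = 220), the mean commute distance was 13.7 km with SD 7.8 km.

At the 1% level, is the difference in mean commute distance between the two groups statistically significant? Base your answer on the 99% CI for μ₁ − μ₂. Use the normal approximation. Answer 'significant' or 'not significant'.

Per-group SEs: s₁/√n₁ = 13.3/√148 = 1.0933, s₂/√n₂ = 7.8/√220 = 0.5259.
Unpooled SE of the difference: √(1.19530489 + 0.27657081) = 1.2132.
Margin of error = z* · SE = 2.576 × 1.2132 = 3.1252.
x̄₁ − x̄₂ = 10.1 − 13.7 = -3.6000.
CI: -3.6000 ± 3.1252 = (-6.7252, -0.4748).
The interval (-6.7252, -0.4748) does not contain 0, so the difference is significant.

significant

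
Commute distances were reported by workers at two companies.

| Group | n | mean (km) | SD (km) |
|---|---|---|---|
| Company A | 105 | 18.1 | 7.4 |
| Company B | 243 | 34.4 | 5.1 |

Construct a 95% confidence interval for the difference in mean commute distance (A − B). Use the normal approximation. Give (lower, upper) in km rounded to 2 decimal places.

(-17.85, -14.75)

Standard errors of each mean: 7.4/√105 = 0.7222 and 5.1/√243 = 0.3272.
SE(x̄₁ − x̄₂) = √(0.7222² + 0.3272²) = 0.7929 for independent samples with unequal variances.
With z* = 1.960, the margin is 1.960 × 0.7929 = 1.5541.
x̄₁ − x̄₂ = 18.1 − 34.4 = -16.3000; the interval is -16.3000 ± 1.5541 = (-17.85, -14.75).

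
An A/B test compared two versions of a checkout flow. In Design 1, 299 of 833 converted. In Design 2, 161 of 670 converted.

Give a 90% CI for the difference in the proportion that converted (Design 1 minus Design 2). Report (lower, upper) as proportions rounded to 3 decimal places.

p̂₁ = 299/833 = 0.3589 and p̂₂ = 161/670 = 0.2403.
SE₁ = √(p̂₁(1−p̂₁)/n₁) = √(0.3589·0.6411/833) = 0.01662; SE₂ = √(0.2403·0.7597/670) = 0.01651.
Independent samples: SE of the difference = √(SE₁² + SE₂²) = √(0.0002762244 + 0.0002725801) = 0.02343.
z* for 90% confidence is 1.645, so the margin of error is 1.645 × 0.02343 = 0.03854.
Point estimate p̂₁ − p̂₂ = 0.3589 − 0.2403 = 0.1186.
0.1186 ± 0.03854 → (0.080, 0.157).

(0.080, 0.157)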